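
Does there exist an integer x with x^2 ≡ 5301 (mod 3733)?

Reduce the numerator: 5301 ≡ 1568 (mod 3733), so (5301|3733) = (1568|3733).
Factor out 2: 1568 = 2^5·49. Since 3733 ≡ 5 (mod 8), (2|3733) = -1, and (2|3733)^5 = -1. Now have -(49|3733).
49 ≡ 1 (mod 4), so quadratic reciprocity gives (49|3733) = (3733|49). Reduce: 3733 ≡ 9 (mod 49). Now have -(9|49).
9 ≡ 1 (mod 4), so quadratic reciprocity gives (9|49) = (49|9). Reduce: 49 ≡ 4 (mod 9). Now have -(4|9).
Factor out 2: 4 = 2^2. Since 9 ≡ 1 (mod 8), (2|9) = +1, and (2|9)^2 = +1. Now have -(1|9).
(1|9) = 1. Collecting the sign factors: -1.
The Legendre symbol is -1, so x^2 ≡ 5301 (mod 3733) has no solution.

no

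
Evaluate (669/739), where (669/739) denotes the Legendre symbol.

669 ≡ 1 (mod 4), so quadratic reciprocity gives (669/739) = (739/669). Reduce: 739 ≡ 70 (mod 669). Now have (70/669).
Factor out 2: 70 = 2·35. Since 669 ≡ 5 (mod 8), (2/669) = -1. Now have -(35/669).
669 ≡ 1 (mod 4), so quadratic reciprocity gives (35/669) = (669/35). Reduce: 669 ≡ 4 (mod 35). Now have -(4/35).
Factor out 2: 4 = 2^2. Since 35 ≡ 3 (mod 8), (2/35) = -1, and (2/35)^2 = +1. Now have -(1/35).
(1/35) = 1. Collecting the sign factors: -1.

-1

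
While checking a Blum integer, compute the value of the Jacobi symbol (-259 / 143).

Reduce the numerator: -259 ≡ 27 (mod 143), so (-259 / 143) = (27 / 143).
Both 27 ≡ 3 and 143 ≡ 3 (mod 4), so reciprocity gives (27 / 143) = -(143 / 27). Reduce: 143 ≡ 8 (mod 27). Now have -(8 / 27).
Factor out 2: 8 = 2^3. Since 27 ≡ 3 (mod 8), (2 / 27) = -1, and (2 / 27)^3 = -1. Now have (1 / 27).
(1 / 27) = 1. Collecting the sign factors: 1.

1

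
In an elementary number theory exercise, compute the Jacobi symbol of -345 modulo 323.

(-345|323)
  = -(345|323)    [323 ≡ 3 mod 4 ⇒ (-1|323) = -1]
  = -(22|323)    [345 ≡ 22 mod 323]
  = (11|323)    [323 ≡ 3 mod 8 ⇒ (2|323) = -1]
  = -(323|11)    [QR: both ≡ 3 mod 4, sign flips]
  = -(4|11)    [323 ≡ 4 mod 11]
  = -(1|11)    [11 ≡ 3 mod 8 ⇒ (2|11)^2 = +1]
  = -1    [(1|11) = 1]

-1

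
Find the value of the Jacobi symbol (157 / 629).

1

157 ≡ 1 (mod 4), so quadratic reciprocity gives (157 / 629) = (629 / 157). Reduce: 629 ≡ 1 (mod 157). Now have (1 / 157).
(1 / 157) = 1. Collecting the sign factors: 1.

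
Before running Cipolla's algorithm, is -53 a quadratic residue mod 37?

Pull out -1: (-53/37) = (-1/37)·(53/37). Since 37 ≡ 1 (mod 4), (-1/37) = +1. Now have (53/37).
Reduce the numerator: 53 ≡ 16 (mod 37), so (53/37) = (16/37).
Factor out 2: 16 = 2^4. Since 37 ≡ 5 (mod 8), (2/37) = -1, and (2/37)^4 = +1. Now have (1/37).
(1/37) = 1. Collecting the sign factors: 1.
The Legendre symbol is 1, so x^2 ≡ -53 (mod 37) has solution.

yes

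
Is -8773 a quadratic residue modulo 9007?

Pull out -1: (-8773/9007) = (-1/9007)·(8773/9007). Since 9007 ≡ 3 (mod 4), (-1/9007) = -1. Now have -(8773/9007).
8773 ≡ 1 (mod 4), so quadratic reciprocity gives (8773/9007) = (9007/8773). Reduce: 9007 ≡ 234 (mod 8773). Now have -(234/8773).
Factor out 2: 234 = 2·117. Since 8773 ≡ 5 (mod 8), (2/8773) = -1. Now have (117/8773).
117 ≡ 1 (mod 4), so quadratic reciprocity gives (117/8773) = (8773/117). Reduce: 8773 ≡ 115 (mod 117). Now have (115/117).
117 ≡ 1 (mod 4), so quadratic reciprocity gives (115/117) = (117/115). Reduce: 117 ≡ 2 (mod 115). Now have (2/115).
Factor out 2: 2 = 2. Since 115 ≡ 3 (mod 8), (2/115) = -1. Now have -(1/115).
(1/115) = 1. Collecting the sign factors: -1.
(-8773/9007) = -1, and 9007 is prime, so -8773 is not a quadratic residue mod 9007.

no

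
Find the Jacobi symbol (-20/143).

1

(-20/143)
  = -(20/143)    [143 ≡ 3 mod 4 ⇒ (-1/143) = -1]
  = -(5/143)    [143 ≡ 7 mod 8 ⇒ (2/143)^2 = +1]
  = -(143/5)    [QR: 5 ≡ 1 mod 4, sign kept]
  = -(3/5)    [143 ≡ 3 mod 5]
  = -(5/3)    [QR: 5 ≡ 1 mod 4, sign kept]
  = -(2/3)    [5 ≡ 2 mod 3]
  = (1/3)    [3 ≡ 3 mod 8 ⇒ (2/3) = -1]
  = 1    [(1/3) = 1]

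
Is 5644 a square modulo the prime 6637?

(5644/6637)
  = (1411/6637)    [6637 ≡ 5 mod 8 ⇒ (2/6637)^2 = +1]
  = (6637/1411)    [QR: 6637 ≡ 1 mod 4, sign kept]
  = (993/1411)    [6637 ≡ 993 mod 1411]
  = (1411/993)    [QR: 993 ≡ 1 mod 4, sign kept]
  = (418/993)    [1411 ≡ 418 mod 993]
  = (209/993)    [993 ≡ 1 mod 8 ⇒ (2/993) = +1]
  = (993/209)    [QR: 209 ≡ 1 mod 4, sign kept]
  = (157/209)    [993 ≡ 157 mod 209]
  = (209/157)    [QR: 157 ≡ 1 mod 4, sign kept]
  = (52/157)    [209 ≡ 52 mod 157]
  = (13/157)    [157 ≡ 5 mod 8 ⇒ (2/157)^2 = +1]
  = (157/13)    [QR: 13 ≡ 1 mod 4, sign kept]
  = (1/13)    [157 ≡ 1 mod 13]
  = 1    [(1/13) = 1]
The Legendre symbol is 1, so x^2 ≡ 5644 (mod 6637) has solution.

yes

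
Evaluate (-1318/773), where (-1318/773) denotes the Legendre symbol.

1

Reduce the numerator: -1318 ≡ 228 (mod 773), so (-1318/773) = (228/773).
Factor out 2: 228 = 2^2·57. Since 773 ≡ 5 (mod 8), (2/773) = -1, and (2/773)^2 = +1. Now have (57/773).
57 ≡ 1 (mod 4), so quadratic reciprocity gives (57/773) = (773/57). Reduce: 773 ≡ 32 (mod 57). Now have (32/57).
Factor out 2: 32 = 2^5. Since 57 ≡ 1 (mod 8), (2/57) = +1, and (2/57)^5 = +1. Now have (1/57).
(1/57) = 1. Collecting the sign factors: 1.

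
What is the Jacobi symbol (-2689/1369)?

Pull out -1: (-2689/1369) = (-1/1369)·(2689/1369). Since 1369 ≡ 1 (mod 4), (-1/1369) = +1. Now have (2689/1369).
Reduce the numerator: 2689 ≡ 1320 (mod 1369), so (2689/1369) = (1320/1369).
Factor out 2: 1320 = 2^3·165. Since 1369 ≡ 1 (mod 8), (2/1369) = +1, and (2/1369)^3 = +1. Now have (165/1369).
165 ≡ 1 (mod 4), so quadratic reciprocity gives (165/1369) = (1369/165). Reduce: 1369 ≡ 49 (mod 165). Now have (49/165).
49 ≡ 1 (mod 4), so quadratic reciprocity gives (49/165) = (165/49). Reduce: 165 ≡ 18 (mod 49). Now have (18/49).
Factor out 2: 18 = 2·9. Since 49 ≡ 1 (mod 8), (2/49) = +1. Now have (9/49).
9 ≡ 1 (mod 4), so quadratic reciprocity gives (9/49) = (49/9). Reduce: 49 ≡ 4 (mod 9). Now have (4/9).
Factor out 2: 4 = 2^2. Since 9 ≡ 1 (mod 8), (2/9) = +1, and (2/9)^2 = +1. Now have (1/9).
(1/9) = 1. Collecting the sign factors: 1.

1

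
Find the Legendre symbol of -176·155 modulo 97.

By multiplicativity, (-176·155|97) = (-176|97)·(155|97).
First factor (-176|97):
Reduce the numerator: -176 ≡ 18 (mod 97), so (-176|97) = (18|97).
Factor out 2: 18 = 2·9. Since 97 ≡ 1 (mod 8), (2|97) = +1. Now have (9|97).
9 ≡ 1 (mod 4), so quadratic reciprocity gives (9|97) = (97|9). Reduce: 97 ≡ 7 (mod 9). Now have (7|9).
9 ≡ 1 (mod 4), so quadratic reciprocity gives (7|9) = (9|7). Reduce: 9 ≡ 2 (mod 7). Now have (2|7).
Factor out 2: 2 = 2. Since 7 ≡ 7 (mod 8), (2|7) = +1. Now have (1|7).
(1|7) = 1. Collecting the sign factors: 1.
Second factor (155|97):
Reduce the numerator: 155 ≡ 58 (mod 97), so (155|97) = (58|97).
Factor out 2: 58 = 2·29. Since 97 ≡ 1 (mod 8), (2|97) = +1. Now have (29|97).
29 ≡ 1 (mod 4), so quadratic reciprocity gives (29|97) = (97|29). Reduce: 97 ≡ 10 (mod 29). Now have (10|29).
Factor out 2: 10 = 2·5. Since 29 ≡ 5 (mod 8), (2|29) = -1. Now have -(5|29).
5 ≡ 1 (mod 4), so quadratic reciprocity gives (5|29) = (29|5). Reduce: 29 ≡ 4 (mod 5). Now have -(4|5).
Factor out 2: 4 = 2^2. Since 5 ≡ 5 (mod 8), (2|5) = -1, and (2|5)^2 = +1. Now have -(1|5).
(1|5) = 1. Collecting the sign factors: -1.
Product: (1)·(-1) = -1.

-1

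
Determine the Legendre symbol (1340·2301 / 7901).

By multiplicativity, (1340·2301 / 7901) = (1340 / 7901)·(2301 / 7901).
First factor (1340 / 7901):
Factor out 2: 1340 = 2^2·335. Since 7901 ≡ 5 (mod 8), (2 / 7901) = -1, and (2 / 7901)^2 = +1. Now have (335 / 7901).
7901 ≡ 1 (mod 4), so quadratic reciprocity gives (335 / 7901) = (7901 / 335). Reduce: 7901 ≡ 196 (mod 335). Now have (196 / 335).
Factor out 2: 196 = 2^2·49. Since 335 ≡ 7 (mod 8), (2 / 335) = +1, and (2 / 335)^2 = +1. Now have (49 / 335).
49 ≡ 1 (mod 4), so quadratic reciprocity gives (49 / 335) = (335 / 49). Reduce: 335 ≡ 41 (mod 49). Now have (41 / 49).
41 ≡ 1 (mod 4), so quadratic reciprocity gives (41 / 49) = (49 / 41). Reduce: 49 ≡ 8 (mod 41). Now have (8 / 41).
Factor out 2: 8 = 2^3. Since 41 ≡ 1 (mod 8), (2 / 41) = +1, and (2 / 41)^3 = +1. Now have (1 / 41).
(1 / 41) = 1. Collecting the sign factors: 1.
Second factor (2301 / 7901):
2301 ≡ 1 (mod 4), so quadratic reciprocity gives (2301 / 7901) = (7901 / 2301). Reduce: 7901 ≡ 998 (mod 2301). Now have (998 / 2301).
Factor out 2: 998 = 2·499. Since 2301 ≡ 5 (mod 8), (2 / 2301) = -1. Now have -(499 / 2301).
2301 ≡ 1 (mod 4), so quadratic reciprocity gives (499 / 2301) = (2301 / 499). Reduce: 2301 ≡ 305 (mod 499). Now have -(305 / 499).
305 ≡ 1 (mod 4), so quadratic reciprocity gives (305 / 499) = (499 / 305). Reduce: 499 ≡ 194 (mod 305). Now have -(194 / 305).
Factor out 2: 194 = 2·97. Since 305 ≡ 1 (mod 8), (2 / 305) = +1. Now have -(97 / 305).
97 ≡ 1 (mod 4), so quadratic reciprocity gives (97 / 305) = (305 / 97). Reduce: 305 ≡ 14 (mod 97). Now have -(14 / 97).
Factor out 2: 14 = 2·7. Since 97 ≡ 1 (mod 8), (2 / 97) = +1. Now have -(7 / 97).
97 ≡ 1 (mod 4), so quadratic reciprocity gives (7 / 97) = (97 / 7). Reduce: 97 ≡ 6 (mod 7). Now have -(6 / 7).
Factor out 2: 6 = 2·3. Since 7 ≡ 7 (mod 8), (2 / 7) = +1. Now have -(3 / 7).
Both 3 ≡ 3 and 7 ≡ 3 (mod 4), so reciprocity gives (3 / 7) = -(7 / 3). Reduce: 7 ≡ 1 (mod 3). Now have (1 / 3).
(1 / 3) = 1. Collecting the sign factors: 1.
Product: (1)·(1) = 1.

1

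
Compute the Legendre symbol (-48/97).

(-48/97)
  = (49/97)    [-48 ≡ 49 mod 97]
  = (97/49)    [QR: 49 ≡ 1 mod 4, sign kept]
  = (48/49)    [97 ≡ 48 mod 49]
  = (3/49)    [49 ≡ 1 mod 8 ⇒ (2/49)^4 = +1]
  = (49/3)    [QR: 49 ≡ 1 mod 4, sign kept]
  = (1/3)    [49 ≡ 1 mod 3]
  = 1    [(1/3) = 1]

1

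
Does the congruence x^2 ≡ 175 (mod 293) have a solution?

no

293 ≡ 1 (mod 4), so quadratic reciprocity gives (175|293) = (293|175). Reduce: 293 ≡ 118 (mod 175). Now have (118|175).
Factor out 2: 118 = 2·59. Since 175 ≡ 7 (mod 8), (2|175) = +1. Now have (59|175).
Both 59 ≡ 3 and 175 ≡ 3 (mod 4), so reciprocity gives (59|175) = -(175|59). Reduce: 175 ≡ 57 (mod 59). Now have -(57|59).
57 ≡ 1 (mod 4), so quadratic reciprocity gives (57|59) = (59|57). Reduce: 59 ≡ 2 (mod 57). Now have -(2|57).
Factor out 2: 2 = 2. Since 57 ≡ 1 (mod 8), (2|57) = +1. Now have -(1|57).
(1|57) = 1. Collecting the sign factors: -1.
The Legendre symbol is -1, so x^2 ≡ 175 (mod 293) has no solution.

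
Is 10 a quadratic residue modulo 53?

Factor out 2: 10 = 2·5. Since 53 ≡ 5 (mod 8), (2|53) = -1. Now have -(5|53).
5 ≡ 1 (mod 4), so quadratic reciprocity gives (5|53) = (53|5). Reduce: 53 ≡ 3 (mod 5). Now have -(3|5).
5 ≡ 1 (mod 4), so quadratic reciprocity gives (3|5) = (5|3). Reduce: 5 ≡ 2 (mod 3). Now have -(2|3).
Factor out 2: 2 = 2. Since 3 ≡ 3 (mod 8), (2|3) = -1. Now have (1|3).
(1|3) = 1. Collecting the sign factors: 1.
The Legendre symbol is 1, so x^2 ≡ 10 (mod 53) has solution.

yes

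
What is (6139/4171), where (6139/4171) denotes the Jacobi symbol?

(6139/4171)
  = (1968/4171)    [6139 ≡ 1968 mod 4171]
  = (123/4171)    [4171 ≡ 3 mod 8 ⇒ (2/4171)^4 = +1]
  = -(4171/123)    [QR: both ≡ 3 mod 4, sign flips]
  = -(112/123)    [4171 ≡ 112 mod 123]
  = -(7/123)    [123 ≡ 3 mod 8 ⇒ (2/123)^4 = +1]
  = (123/7)    [QR: both ≡ 3 mod 4, sign flips]
  = (4/7)    [123 ≡ 4 mod 7]
  = (1/7)    [7 ≡ 7 mod 8 ⇒ (2/7)^2 = +1]
  = 1    [(1/7) = 1]

1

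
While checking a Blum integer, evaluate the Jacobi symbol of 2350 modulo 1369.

1

(2350/1369)
  = (981/1369)    [2350 ≡ 981 mod 1369]
  = (1369/981)    [QR: 981 ≡ 1 mod 4, sign kept]
  = (388/981)    [1369 ≡ 388 mod 981]
  = (97/981)    [981 ≡ 5 mod 8 ⇒ (2/981)^2 = +1]
  = (981/97)    [QR: 97 ≡ 1 mod 4, sign kept]
  = (11/97)    [981 ≡ 11 mod 97]
  = (97/11)    [QR: 97 ≡ 1 mod 4, sign kept]
  = (9/11)    [97 ≡ 9 mod 11]
  = (11/9)    [QR: 9 ≡ 1 mod 4, sign kept]
  = (2/9)    [11 ≡ 2 mod 9]
  = (1/9)    [9 ≡ 1 mod 8 ⇒ (2/9) = +1]
  = 1    [(1/9) = 1]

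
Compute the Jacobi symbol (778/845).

(778/845)
  = -(389/845)    [845 ≡ 5 mod 8 ⇒ (2/845) = -1]
  = -(845/389)    [QR: 389 ≡ 1 mod 4, sign kept]
  = -(67/389)    [845 ≡ 67 mod 389]
  = -(389/67)    [QR: 389 ≡ 1 mod 4, sign kept]
  = -(54/67)    [389 ≡ 54 mod 67]
  = (27/67)    [67 ≡ 3 mod 8 ⇒ (2/67) = -1]
  = -(67/27)    [QR: both ≡ 3 mod 4, sign flips]
  = -(13/27)    [67 ≡ 13 mod 27]
  = -(27/13)    [QR: 13 ≡ 1 mod 4, sign kept]
  = -(1/13)    [27 ≡ 1 mod 13]
  = -1    [(1/13) = 1]

-1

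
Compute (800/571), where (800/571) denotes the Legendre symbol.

-1

Reduce the numerator: 800 ≡ 229 (mod 571), so (800/571) = (229/571).
229 ≡ 1 (mod 4), so quadratic reciprocity gives (229/571) = (571/229). Reduce: 571 ≡ 113 (mod 229). Now have (113/229).
113 ≡ 1 (mod 4), so quadratic reciprocity gives (113/229) = (229/113). Reduce: 229 ≡ 3 (mod 113). Now have (3/113).
113 ≡ 1 (mod 4), so quadratic reciprocity gives (3/113) = (113/3). Reduce: 113 ≡ 2 (mod 3). Now have (2/3).
Factor out 2: 2 = 2. Since 3 ≡ 3 (mod 8), (2/3) = -1. Now have -(1/3).
(1/3) = 1. Collecting the sign factors: -1.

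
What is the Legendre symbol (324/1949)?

1

Factor out 2: 324 = 2^2·81. Since 1949 ≡ 5 (mod 8), (2/1949) = -1, and (2/1949)^2 = +1. Now have (81/1949).
81 ≡ 1 (mod 4), so quadratic reciprocity gives (81/1949) = (1949/81). Reduce: 1949 ≡ 5 (mod 81). Now have (5/81).
5 ≡ 1 (mod 4), so quadratic reciprocity gives (5/81) = (81/5). Reduce: 81 ≡ 1 (mod 5). Now have (1/5).
(1/5) = 1. Collecting the sign factors: 1.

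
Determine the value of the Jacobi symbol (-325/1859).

(-325/1859)
  = -(325/1859)    [1859 ≡ 3 mod 4 ⇒ (-1/1859) = -1]
  = -(1859/325)    [QR: 325 ≡ 1 mod 4, sign kept]
  = -(234/325)    [1859 ≡ 234 mod 325]
  = (117/325)    [325 ≡ 5 mod 8 ⇒ (2/325) = -1]
  = (325/117)    [QR: 117 ≡ 1 mod 4, sign kept]
  = (91/117)    [325 ≡ 91 mod 117]
  = (117/91)    [QR: 117 ≡ 1 mod 4, sign kept]
  = (26/91)    [117 ≡ 26 mod 91]
  = -(13/91)    [91 ≡ 3 mod 8 ⇒ (2/91) = -1]
  = -(91/13)    [QR: 13 ≡ 1 mod 4, sign kept]
  = -(0/13)    [91 ≡ 0 mod 13]
  = 0    [numerator 0, gcd > 1]

0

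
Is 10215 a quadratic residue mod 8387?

no

(10215/8387)
  = (1828/8387)    [10215 ≡ 1828 mod 8387]
  = (457/8387)    [8387 ≡ 3 mod 8 ⇒ (2/8387)^2 = +1]
  = (8387/457)    [QR: 457 ≡ 1 mod 4, sign kept]
  = (161/457)    [8387 ≡ 161 mod 457]
  = (457/161)    [QR: 161 ≡ 1 mod 4, sign kept]
  = (135/161)    [457 ≡ 135 mod 161]
  = (161/135)    [QR: 161 ≡ 1 mod 4, sign kept]
  = (26/135)    [161 ≡ 26 mod 135]
  = (13/135)    [135 ≡ 7 mod 8 ⇒ (2/135) = +1]
  = (135/13)    [QR: 13 ≡ 1 mod 4, sign kept]
  = (5/13)    [135 ≡ 5 mod 13]
  = (13/5)    [QR: 5 ≡ 1 mod 4, sign kept]
  = (3/5)    [13 ≡ 3 mod 5]
  = (5/3)    [QR: 5 ≡ 1 mod 4, sign kept]
  = (2/3)    [5 ≡ 2 mod 3]
  = -(1/3)    [3 ≡ 3 mod 8 ⇒ (2/3) = -1]
  = -1    [(1/3) = 1]
The Legendre symbol is -1, so x^2 ≡ 10215 (mod 8387) has no solution.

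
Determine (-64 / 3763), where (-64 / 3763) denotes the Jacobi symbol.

Reduce the numerator: -64 ≡ 3699 (mod 3763), so (-64 / 3763) = (3699 / 3763).
Both 3699 ≡ 3 and 3763 ≡ 3 (mod 4), so reciprocity gives (3699 / 3763) = -(3763 / 3699). Reduce: 3763 ≡ 64 (mod 3699). Now have -(64 / 3699).
Factor out 2: 64 = 2^6. Since 3699 ≡ 3 (mod 8), (2 / 3699) = -1, and (2 / 3699)^6 = +1. Now have -(1 / 3699).
(1 / 3699) = 1. Collecting the sign factors: -1.

-1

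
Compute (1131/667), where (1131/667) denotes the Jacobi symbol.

Reduce the numerator: 1131 ≡ 464 (mod 667), so (1131/667) = (464/667).
Factor out 2: 464 = 2^4·29. Since 667 ≡ 3 (mod 8), (2/667) = -1, and (2/667)^4 = +1. Now have (29/667).
29 ≡ 1 (mod 4), so quadratic reciprocity gives (29/667) = (667/29). Reduce: 667 ≡ 0 (mod 29). Now have (0/29).
The numerator is now 0 with denominator 29 > 1: the symbol is 0.

0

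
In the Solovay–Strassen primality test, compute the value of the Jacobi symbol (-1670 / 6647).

(-1670 / 6647)
  = -(1670 / 6647)    [6647 ≡ 3 mod 4 ⇒ (-1 / 6647) = -1]
  = -(835 / 6647)    [6647 ≡ 7 mod 8 ⇒ (2 / 6647) = +1]
  = (6647 / 835)    [QR: both ≡ 3 mod 4, sign flips]
  = (802 / 835)    [6647 ≡ 802 mod 835]
  = -(401 / 835)    [835 ≡ 3 mod 8 ⇒ (2 / 835) = -1]
  = -(835 / 401)    [QR: 401 ≡ 1 mod 4, sign kept]
  = -(33 / 401)    [835 ≡ 33 mod 401]
  = -(401 / 33)    [QR: 33 ≡ 1 mod 4, sign kept]
  = -(5 / 33)    [401 ≡ 5 mod 33]
  = -(33 / 5)    [QR: 5 ≡ 1 mod 4, sign kept]
  = -(3 / 5)    [33 ≡ 3 mod 5]
  = -(5 / 3)    [QR: 5 ≡ 1 mod 4, sign kept]
  = -(2 / 3)    [5 ≡ 2 mod 3]
  = (1 / 3)    [3 ≡ 3 mod 8 ⇒ (2 / 3) = -1]
  = 1    [(1 / 3) = 1]

1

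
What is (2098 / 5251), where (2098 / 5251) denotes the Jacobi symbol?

1

(2098 / 5251)
  = -(1049 / 5251)    [5251 ≡ 3 mod 8 ⇒ (2 / 5251) = -1]
  = -(5251 / 1049)    [QR: 1049 ≡ 1 mod 4, sign kept]
  = -(6 / 1049)    [5251 ≡ 6 mod 1049]
  = -(3 / 1049)    [1049 ≡ 1 mod 8 ⇒ (2 / 1049) = +1]
  = -(1049 / 3)    [QR: 1049 ≡ 1 mod 4, sign kept]
  = -(2 / 3)    [1049 ≡ 2 mod 3]
  = (1 / 3)    [3 ≡ 3 mod 8 ⇒ (2 / 3) = -1]
  = 1    [(1 / 3) = 1]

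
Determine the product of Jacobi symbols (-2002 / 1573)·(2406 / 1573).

0

By multiplicativity, (-2002·2406 / 1573) = (-2002 / 1573)·(2406 / 1573).
First factor (-2002 / 1573):
(-2002 / 1573)
  = (1144 / 1573)    [-2002 ≡ 1144 mod 1573]
  = -(143 / 1573)    [1573 ≡ 5 mod 8 ⇒ (2 / 1573)^3 = -1]
  = -(1573 / 143)    [QR: 1573 ≡ 1 mod 4, sign kept]
  = -(0 / 143)    [1573 ≡ 0 mod 143]
  = 0    [numerator 0, gcd > 1]
Second factor (2406 / 1573):
(2406 / 1573)
  = (833 / 1573)    [2406 ≡ 833 mod 1573]
  = (1573 / 833)    [QR: 833 ≡ 1 mod 4, sign kept]
  = (740 / 833)    [1573 ≡ 740 mod 833]
  = (185 / 833)    [833 ≡ 1 mod 8 ⇒ (2 / 833)^2 = +1]
  = (833 / 185)    [QR: 185 ≡ 1 mod 4, sign kept]
  = (93 / 185)    [833 ≡ 93 mod 185]
  = (185 / 93)    [QR: 93 ≡ 1 mod 4, sign kept]
  = (92 / 93)    [185 ≡ 92 mod 93]
  = (23 / 93)    [93 ≡ 5 mod 8 ⇒ (2 / 93)^2 = +1]
  = (93 / 23)    [QR: 93 ≡ 1 mod 4, sign kept]
  = (1 / 23)    [93 ≡ 1 mod 23]
  = 1    [(1 / 23) = 1]
Product: (0)·(1) = 0.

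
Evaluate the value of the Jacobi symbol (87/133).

(87/133)
  = (133/87)    [QR: 133 ≡ 1 mod 4, sign kept]
  = (46/87)    [133 ≡ 46 mod 87]
  = (23/87)    [87 ≡ 7 mod 8 ⇒ (2/87) = +1]
  = -(87/23)    [QR: both ≡ 3 mod 4, sign flips]
  = -(18/23)    [87 ≡ 18 mod 23]
  = -(9/23)    [23 ≡ 7 mod 8 ⇒ (2/23) = +1]
  = -(23/9)    [QR: 9 ≡ 1 mod 4, sign kept]
  = -(5/9)    [23 ≡ 5 mod 9]
  = -(9/5)    [QR: 5 ≡ 1 mod 4, sign kept]
  = -(4/5)    [9 ≡ 4 mod 5]
  = -(1/5)    [5 ≡ 5 mod 8 ⇒ (2/5)^2 = +1]
  = -1    [(1/5) = 1]

-1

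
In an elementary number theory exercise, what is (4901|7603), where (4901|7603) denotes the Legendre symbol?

(4901|7603)
  = (7603|4901)    [QR: 4901 ≡ 1 mod 4, sign kept]
  = (2702|4901)    [7603 ≡ 2702 mod 4901]
  = -(1351|4901)    [4901 ≡ 5 mod 8 ⇒ (2|4901) = -1]
  = -(4901|1351)    [QR: 4901 ≡ 1 mod 4, sign kept]
  = -(848|1351)    [4901 ≡ 848 mod 1351]
  = -(53|1351)    [1351 ≡ 7 mod 8 ⇒ (2|1351)^4 = +1]
  = -(1351|53)    [QR: 53 ≡ 1 mod 4, sign kept]
  = -(26|53)    [1351 ≡ 26 mod 53]
  = (13|53)    [53 ≡ 5 mod 8 ⇒ (2|53) = -1]
  = (53|13)    [QR: 13 ≡ 1 mod 4, sign kept]
  = (1|13)    [53 ≡ 1 mod 13]
  = 1    [(1|13) = 1]

1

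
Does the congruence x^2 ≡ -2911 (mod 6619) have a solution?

Reduce the numerator: -2911 ≡ 3708 (mod 6619), so (-2911|6619) = (3708|6619).
Factor out 2: 3708 = 2^2·927. Since 6619 ≡ 3 (mod 8), (2|6619) = -1, and (2|6619)^2 = +1. Now have (927|6619).
Both 927 ≡ 3 and 6619 ≡ 3 (mod 4), so reciprocity gives (927|6619) = -(6619|927). Reduce: 6619 ≡ 130 (mod 927). Now have -(130|927).
Factor out 2: 130 = 2·65. Since 927 ≡ 7 (mod 8), (2|927) = +1. Now have -(65|927).
65 ≡ 1 (mod 4), so quadratic reciprocity gives (65|927) = (927|65). Reduce: 927 ≡ 17 (mod 65). Now have -(17|65).
17 ≡ 1 (mod 4), so quadratic reciprocity gives (17|65) = (65|17). Reduce: 65 ≡ 14 (mod 17). Now have -(14|17).
Factor out 2: 14 = 2·7. Since 17 ≡ 1 (mod 8), (2|17) = +1. Now have -(7|17).
17 ≡ 1 (mod 4), so quadratic reciprocity gives (7|17) = (17|7). Reduce: 17 ≡ 3 (mod 7). Now have -(3|7).
Both 3 ≡ 3 and 7 ≡ 3 (mod 4), so reciprocity gives (3|7) = -(7|3). Reduce: 7 ≡ 1 (mod 3). Now have (1|3).
(1|3) = 1. Collecting the sign factors: 1.
The Legendre symbol is 1, so x^2 ≡ -2911 (mod 6619) has solution.

yes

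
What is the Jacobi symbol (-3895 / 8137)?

1

(-3895 / 8137)
  = (3895 / 8137)    [8137 ≡ 1 mod 4 ⇒ (-1 / 8137) = +1]
  = (8137 / 3895)    [QR: 8137 ≡ 1 mod 4, sign kept]
  = (347 / 3895)    [8137 ≡ 347 mod 3895]
  = -(3895 / 347)    [QR: both ≡ 3 mod 4, sign flips]
  = -(78 / 347)    [3895 ≡ 78 mod 347]
  = (39 / 347)    [347 ≡ 3 mod 8 ⇒ (2 / 347) = -1]
  = -(347 / 39)    [QR: both ≡ 3 mod 4, sign flips]
  = -(35 / 39)    [347 ≡ 35 mod 39]
  = (39 / 35)    [QR: both ≡ 3 mod 4, sign flips]
  = (4 / 35)    [39 ≡ 4 mod 35]
  = (1 / 35)    [35 ≡ 3 mod 8 ⇒ (2 / 35)^2 = +1]
  = 1    [(1 / 35) = 1]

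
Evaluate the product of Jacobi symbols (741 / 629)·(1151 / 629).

By multiplicativity, (741·1151 / 629) = (741 / 629)·(1151 / 629).
First factor (741 / 629):
Reduce the numerator: 741 ≡ 112 (mod 629), so (741 / 629) = (112 / 629).
Factor out 2: 112 = 2^4·7. Since 629 ≡ 5 (mod 8), (2 / 629) = -1, and (2 / 629)^4 = +1. Now have (7 / 629).
629 ≡ 1 (mod 4), so quadratic reciprocity gives (7 / 629) = (629 / 7). Reduce: 629 ≡ 6 (mod 7). Now have (6 / 7).
Factor out 2: 6 = 2·3. Since 7 ≡ 7 (mod 8), (2 / 7) = +1. Now have (3 / 7).
Both 3 ≡ 3 and 7 ≡ 3 (mod 4), so reciprocity gives (3 / 7) = -(7 / 3). Reduce: 7 ≡ 1 (mod 3). Now have -(1 / 3).
(1 / 3) = 1. Collecting the sign factors: -1.
Second factor (1151 / 629):
Reduce the numerator: 1151 ≡ 522 (mod 629), so (1151 / 629) = (522 / 629).
Factor out 2: 522 = 2·261. Since 629 ≡ 5 (mod 8), (2 / 629) = -1. Now have -(261 / 629).
261 ≡ 1 (mod 4), so quadratic reciprocity gives (261 / 629) = (629 / 261). Reduce: 629 ≡ 107 (mod 261). Now have -(107 / 261).
261 ≡ 1 (mod 4), so quadratic reciprocity gives (107 / 261) = (261 / 107). Reduce: 261 ≡ 47 (mod 107). Now have -(47 / 107).
Both 47 ≡ 3 and 107 ≡ 3 (mod 4), so reciprocity gives (47 / 107) = -(107 / 47). Reduce: 107 ≡ 13 (mod 47). Now have (13 / 47).
13 ≡ 1 (mod 4), so quadratic reciprocity gives (13 / 47) = (47 / 13). Reduce: 47 ≡ 8 (mod 13). Now have (8 / 13).
Factor out 2: 8 = 2^3. Since 13 ≡ 5 (mod 8), (2 / 13) = -1, and (2 / 13)^3 = -1. Now have -(1 / 13).
(1 / 13) = 1. Collecting the sign factors: -1.
Product: (-1)·(-1) = 1.

1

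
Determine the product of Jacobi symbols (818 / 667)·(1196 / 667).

0

By multiplicativity, (818·1196 / 667) = (818 / 667)·(1196 / 667).
First factor (818 / 667):
Reduce the numerator: 818 ≡ 151 (mod 667), so (818 / 667) = (151 / 667).
Both 151 ≡ 3 and 667 ≡ 3 (mod 4), so reciprocity gives (151 / 667) = -(667 / 151). Reduce: 667 ≡ 63 (mod 151). Now have -(63 / 151).
Both 63 ≡ 3 and 151 ≡ 3 (mod 4), so reciprocity gives (63 / 151) = -(151 / 63). Reduce: 151 ≡ 25 (mod 63). Now have (25 / 63).
25 ≡ 1 (mod 4), so quadratic reciprocity gives (25 / 63) = (63 / 25). Reduce: 63 ≡ 13 (mod 25). Now have (13 / 25).
13 ≡ 1 (mod 4), so quadratic reciprocity gives (13 / 25) = (25 / 13). Reduce: 25 ≡ 12 (mod 13). Now have (12 / 13).
Factor out 2: 12 = 2^2·3. Since 13 ≡ 5 (mod 8), (2 / 13) = -1, and (2 / 13)^2 = +1. Now have (3 / 13).
13 ≡ 1 (mod 4), so quadratic reciprocity gives (3 / 13) = (13 / 3). Reduce: 13 ≡ 1 (mod 3). Now have (1 / 3).
(1 / 3) = 1. Collecting the sign factors: 1.
Second factor (1196 / 667):
Reduce the numerator: 1196 ≡ 529 (mod 667), so (1196 / 667) = (529 / 667).
529 ≡ 1 (mod 4), so quadratic reciprocity gives (529 / 667) = (667 / 529). Reduce: 667 ≡ 138 (mod 529). Now have (138 / 529).
Factor out 2: 138 = 2·69. Since 529 ≡ 1 (mod 8), (2 / 529) = +1. Now have (69 / 529).
69 ≡ 1 (mod 4), so quadratic reciprocity gives (69 / 529) = (529 / 69). Reduce: 529 ≡ 46 (mod 69). Now have (46 / 69).
Factor out 2: 46 = 2·23. Since 69 ≡ 5 (mod 8), (2 / 69) = -1. Now have -(23 / 69).
69 ≡ 1 (mod 4), so quadratic reciprocity gives (23 / 69) = (69 / 23). Reduce: 69 ≡ 0 (mod 23). Now have -(0 / 23).
The numerator is now 0 with denominator 23 > 1: the symbol is 0.
Product: (1)·(0) = 0.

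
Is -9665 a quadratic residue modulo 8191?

Pull out -1: (-9665/8191) = (-1/8191)·(9665/8191). Since 8191 ≡ 3 (mod 4), (-1/8191) = -1. Now have -(9665/8191).
Reduce the numerator: 9665 ≡ 1474 (mod 8191), so (9665/8191) = (1474/8191).
Factor out 2: 1474 = 2·737. Since 8191 ≡ 7 (mod 8), (2/8191) = +1. Now have -(737/8191).
737 ≡ 1 (mod 4), so quadratic reciprocity gives (737/8191) = (8191/737). Reduce: 8191 ≡ 84 (mod 737). Now have -(84/737).
Factor out 2: 84 = 2^2·21. Since 737 ≡ 1 (mod 8), (2/737) = +1, and (2/737)^2 = +1. Now have -(21/737).
21 ≡ 1 (mod 4), so quadratic reciprocity gives (21/737) = (737/21). Reduce: 737 ≡ 2 (mod 21). Now have -(2/21).
Factor out 2: 2 = 2. Since 21 ≡ 5 (mod 8), (2/21) = -1. Now have (1/21).
(1/21) = 1. Collecting the sign factors: 1.
(-9665/8191) = 1, and 8191 is prime, so -9665 is a quadratic residue mod 8191.

yes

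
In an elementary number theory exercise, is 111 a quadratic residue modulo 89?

Reduce the numerator: 111 ≡ 22 (mod 89), so (111/89) = (22/89).
Factor out 2: 22 = 2·11. Since 89 ≡ 1 (mod 8), (2/89) = +1. Now have (11/89).
89 ≡ 1 (mod 4), so quadratic reciprocity gives (11/89) = (89/11). Reduce: 89 ≡ 1 (mod 11). Now have (1/11).
(1/11) = 1. Collecting the sign factors: 1.
The Legendre symbol is 1, so x^2 ≡ 111 (mod 89) has solution.

yes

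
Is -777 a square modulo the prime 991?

yes

(-777|991)
  = -(777|991)    [991 ≡ 3 mod 4 ⇒ (-1|991) = -1]
  = -(991|777)    [QR: 777 ≡ 1 mod 4, sign kept]
  = -(214|777)    [991 ≡ 214 mod 777]
  = -(107|777)    [777 ≡ 1 mod 8 ⇒ (2|777) = +1]
  = -(777|107)    [QR: 777 ≡ 1 mod 4, sign kept]
  = -(28|107)    [777 ≡ 28 mod 107]
  = -(7|107)    [107 ≡ 3 mod 8 ⇒ (2|107)^2 = +1]
  = (107|7)    [QR: both ≡ 3 mod 4, sign flips]
  = (2|7)    [107 ≡ 2 mod 7]
  = (1|7)    [7 ≡ 7 mod 8 ⇒ (2|7) = +1]
  = 1    [(1|7) = 1]
The Legendre symbol is 1, so x^2 ≡ -777 (mod 991) has solution.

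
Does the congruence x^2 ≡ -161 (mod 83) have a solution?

no

Reduce the numerator: -161 ≡ 5 (mod 83), so (-161/83) = (5/83).
5 ≡ 1 (mod 4), so quadratic reciprocity gives (5/83) = (83/5). Reduce: 83 ≡ 3 (mod 5). Now have (3/5).
5 ≡ 1 (mod 4), so quadratic reciprocity gives (3/5) = (5/3). Reduce: 5 ≡ 2 (mod 3). Now have (2/3).
Factor out 2: 2 = 2. Since 3 ≡ 3 (mod 8), (2/3) = -1. Now have -(1/3).
(1/3) = 1. Collecting the sign factors: -1.
(-161/83) = -1, and 83 is prime, so -161 is not a quadratic residue mod 83.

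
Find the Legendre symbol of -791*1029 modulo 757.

-1

By multiplicativity, (-791·1029|757) = (-791|757)·(1029|757).
First factor (-791|757):
Reduce the numerator: -791 ≡ 723 (mod 757), so (-791|757) = (723|757).
757 ≡ 1 (mod 4), so quadratic reciprocity gives (723|757) = (757|723). Reduce: 757 ≡ 34 (mod 723). Now have (34|723).
Factor out 2: 34 = 2·17. Since 723 ≡ 3 (mod 8), (2|723) = -1. Now have -(17|723).
17 ≡ 1 (mod 4), so quadratic reciprocity gives (17|723) = (723|17). Reduce: 723 ≡ 9 (mod 17). Now have -(9|17).
9 ≡ 1 (mod 4), so quadratic reciprocity gives (9|17) = (17|9). Reduce: 17 ≡ 8 (mod 9). Now have -(8|9).
Factor out 2: 8 = 2^3. Since 9 ≡ 1 (mod 8), (2|9) = +1, and (2|9)^3 = +1. Now have -(1|9).
(1|9) = 1. Collecting the sign factors: -1.
Second factor (1029|757):
Reduce the numerator: 1029 ≡ 272 (mod 757), so (1029|757) = (272|757).
Factor out 2: 272 = 2^4·17. Since 757 ≡ 5 (mod 8), (2|757) = -1, and (2|757)^4 = +1. Now have (17|757).
17 ≡ 1 (mod 4), so quadratic reciprocity gives (17|757) = (757|17). Reduce: 757 ≡ 9 (mod 17). Now have (9|17).
9 ≡ 1 (mod 4), so quadratic reciprocity gives (9|17) = (17|9). Reduce: 17 ≡ 8 (mod 9). Now have (8|9).
Factor out 2: 8 = 2^3. Since 9 ≡ 1 (mod 8), (2|9) = +1, and (2|9)^3 = +1. Now have (1|9).
(1|9) = 1. Collecting the sign factors: 1.
Product: (-1)·(1) = -1.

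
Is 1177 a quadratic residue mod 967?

Reduce the numerator: 1177 ≡ 210 (mod 967), so (1177/967) = (210/967).
Factor out 2: 210 = 2·105. Since 967 ≡ 7 (mod 8), (2/967) = +1. Now have (105/967).
105 ≡ 1 (mod 4), so quadratic reciprocity gives (105/967) = (967/105). Reduce: 967 ≡ 22 (mod 105). Now have (22/105).
Factor out 2: 22 = 2·11. Since 105 ≡ 1 (mod 8), (2/105) = +1. Now have (11/105).
105 ≡ 1 (mod 4), so quadratic reciprocity gives (11/105) = (105/11). Reduce: 105 ≡ 6 (mod 11). Now have (6/11).
Factor out 2: 6 = 2·3. Since 11 ≡ 3 (mod 8), (2/11) = -1. Now have -(3/11).
Both 3 ≡ 3 and 11 ≡ 3 (mod 4), so reciprocity gives (3/11) = -(11/3). Reduce: 11 ≡ 2 (mod 3). Now have (2/3).
Factor out 2: 2 = 2. Since 3 ≡ 3 (mod 8), (2/3) = -1. Now have -(1/3).
(1/3) = 1. Collecting the sign factors: -1.
(1177/967) = -1, and 967 is prime, so 1177 is not a quadratic residue mod 967.

no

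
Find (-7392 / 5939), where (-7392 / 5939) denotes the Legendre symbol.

1

Pull out -1: (-7392 / 5939) = (-1 / 5939)·(7392 / 5939). Since 5939 ≡ 3 (mod 4), (-1 / 5939) = -1. Now have -(7392 / 5939).
Reduce the numerator: 7392 ≡ 1453 (mod 5939), so (7392 / 5939) = (1453 / 5939).
1453 ≡ 1 (mod 4), so quadratic reciprocity gives (1453 / 5939) = (5939 / 1453). Reduce: 5939 ≡ 127 (mod 1453). Now have -(127 / 1453).
1453 ≡ 1 (mod 4), so quadratic reciprocity gives (127 / 1453) = (1453 / 127). Reduce: 1453 ≡ 56 (mod 127). Now have -(56 / 127).
Factor out 2: 56 = 2^3·7. Since 127 ≡ 7 (mod 8), (2 / 127) = +1, and (2 / 127)^3 = +1. Now have -(7 / 127).
Both 7 ≡ 3 and 127 ≡ 3 (mod 4), so reciprocity gives (7 / 127) = -(127 / 7). Reduce: 127 ≡ 1 (mod 7). Now have (1 / 7).
(1 / 7) = 1. Collecting the sign factors: 1.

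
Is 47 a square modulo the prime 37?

Reduce the numerator: 47 ≡ 10 (mod 37), so (47|37) = (10|37).
Factor out 2: 10 = 2·5. Since 37 ≡ 5 (mod 8), (2|37) = -1. Now have -(5|37).
5 ≡ 1 (mod 4), so quadratic reciprocity gives (5|37) = (37|5). Reduce: 37 ≡ 2 (mod 5). Now have -(2|5).
Factor out 2: 2 = 2. Since 5 ≡ 5 (mod 8), (2|5) = -1. Now have (1|5).
(1|5) = 1. Collecting the sign factors: 1.
The Legendre symbol is 1, so x^2 ≡ 47 (mod 37) has solution.

yes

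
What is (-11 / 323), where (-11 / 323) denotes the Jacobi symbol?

1

(-11 / 323)
  = -(11 / 323)    [323 ≡ 3 mod 4 ⇒ (-1 / 323) = -1]
  = (323 / 11)    [QR: both ≡ 3 mod 4, sign flips]
  = (4 / 11)    [323 ≡ 4 mod 11]
  = (1 / 11)    [11 ≡ 3 mod 8 ⇒ (2 / 11)^2 = +1]
  = 1    [(1 / 11) = 1]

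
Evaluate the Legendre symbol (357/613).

357 ≡ 1 (mod 4), so quadratic reciprocity gives (357/613) = (613/357). Reduce: 613 ≡ 256 (mod 357). Now have (256/357).
Factor out 2: 256 = 2^8. Since 357 ≡ 5 (mod 8), (2/357) = -1, and (2/357)^8 = +1. Now have (1/357).
(1/357) = 1. Collecting the sign factors: 1.

1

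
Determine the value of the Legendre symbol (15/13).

-1

Reduce the numerator: 15 ≡ 2 (mod 13), so (15/13) = (2/13).
Factor out 2: 2 = 2. Since 13 ≡ 5 (mod 8), (2/13) = -1. Now have -(1/13).
(1/13) = 1. Collecting the sign factors: -1.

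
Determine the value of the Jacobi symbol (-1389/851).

Reduce the numerator: -1389 ≡ 313 (mod 851), so (-1389/851) = (313/851).
313 ≡ 1 (mod 4), so quadratic reciprocity gives (313/851) = (851/313). Reduce: 851 ≡ 225 (mod 313). Now have (225/313).
225 ≡ 1 (mod 4), so quadratic reciprocity gives (225/313) = (313/225). Reduce: 313 ≡ 88 (mod 225). Now have (88/225).
Factor out 2: 88 = 2^3·11. Since 225 ≡ 1 (mod 8), (2/225) = +1, and (2/225)^3 = +1. Now have (11/225).
225 ≡ 1 (mod 4), so quadratic reciprocity gives (11/225) = (225/11). Reduce: 225 ≡ 5 (mod 11). Now have (5/11).
5 ≡ 1 (mod 4), so quadratic reciprocity gives (5/11) = (11/5). Reduce: 11 ≡ 1 (mod 5). Now have (1/5).
(1/5) = 1. Collecting the sign factors: 1.

1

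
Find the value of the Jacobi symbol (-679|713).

1

Reduce the numerator: -679 ≡ 34 (mod 713), so (-679|713) = (34|713).
Factor out 2: 34 = 2·17. Since 713 ≡ 1 (mod 8), (2|713) = +1. Now have (17|713).
17 ≡ 1 (mod 4), so quadratic reciprocity gives (17|713) = (713|17). Reduce: 713 ≡ 16 (mod 17). Now have (16|17).
Factor out 2: 16 = 2^4. Since 17 ≡ 1 (mod 8), (2|17) = +1, and (2|17)^4 = +1. Now have (1|17).
(1|17) = 1. Collecting the sign factors: 1.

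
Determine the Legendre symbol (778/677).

1

Reduce the numerator: 778 ≡ 101 (mod 677), so (778/677) = (101/677).
101 ≡ 1 (mod 4), so quadratic reciprocity gives (101/677) = (677/101). Reduce: 677 ≡ 71 (mod 101). Now have (71/101).
101 ≡ 1 (mod 4), so quadratic reciprocity gives (71/101) = (101/71). Reduce: 101 ≡ 30 (mod 71). Now have (30/71).
Factor out 2: 30 = 2·15. Since 71 ≡ 7 (mod 8), (2/71) = +1. Now have (15/71).
Both 15 ≡ 3 and 71 ≡ 3 (mod 4), so reciprocity gives (15/71) = -(71/15). Reduce: 71 ≡ 11 (mod 15). Now have -(11/15).
Both 11 ≡ 3 and 15 ≡ 3 (mod 4), so reciprocity gives (11/15) = -(15/11). Reduce: 15 ≡ 4 (mod 11). Now have (4/11).
Factor out 2: 4 = 2^2. Since 11 ≡ 3 (mod 8), (2/11) = -1, and (2/11)^2 = +1. Now have (1/11).
(1/11) = 1. Collecting the sign factors: 1.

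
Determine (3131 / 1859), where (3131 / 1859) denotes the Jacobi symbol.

Reduce the numerator: 3131 ≡ 1272 (mod 1859), so (3131 / 1859) = (1272 / 1859).
Factor out 2: 1272 = 2^3·159. Since 1859 ≡ 3 (mod 8), (2 / 1859) = -1, and (2 / 1859)^3 = -1. Now have -(159 / 1859).
Both 159 ≡ 3 and 1859 ≡ 3 (mod 4), so reciprocity gives (159 / 1859) = -(1859 / 159). Reduce: 1859 ≡ 110 (mod 159). Now have (110 / 159).
Factor out 2: 110 = 2·55. Since 159 ≡ 7 (mod 8), (2 / 159) = +1. Now have (55 / 159).
Both 55 ≡ 3 and 159 ≡ 3 (mod 4), so reciprocity gives (55 / 159) = -(159 / 55). Reduce: 159 ≡ 49 (mod 55). Now have -(49 / 55).
49 ≡ 1 (mod 4), so quadratic reciprocity gives (49 / 55) = (55 / 49). Reduce: 55 ≡ 6 (mod 49). Now have -(6 / 49).
Factor out 2: 6 = 2·3. Since 49 ≡ 1 (mod 8), (2 / 49) = +1. Now have -(3 / 49).
49 ≡ 1 (mod 4), so quadratic reciprocity gives (3 / 49) = (49 / 3). Reduce: 49 ≡ 1 (mod 3). Now have -(1 / 3).
(1 / 3) = 1. Collecting the sign factors: -1.

-1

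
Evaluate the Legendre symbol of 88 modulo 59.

1

(88 / 59)
  = (29 / 59)    [88 ≡ 29 mod 59]
  = (59 / 29)    [QR: 29 ≡ 1 mod 4, sign kept]
  = (1 / 29)    [59 ≡ 1 mod 29]
  = 1    [(1 / 29) = 1]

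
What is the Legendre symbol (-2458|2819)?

(-2458|2819)
  = (361|2819)    [-2458 ≡ 361 mod 2819]
  = (2819|361)    [QR: 361 ≡ 1 mod 4, sign kept]
  = (292|361)    [2819 ≡ 292 mod 361]
  = (73|361)    [361 ≡ 1 mod 8 ⇒ (2|361)^2 = +1]
  = (361|73)    [QR: 73 ≡ 1 mod 4, sign kept]
  = (69|73)    [361 ≡ 69 mod 73]
  = (73|69)    [QR: 69 ≡ 1 mod 4, sign kept]
  = (4|69)    [73 ≡ 4 mod 69]
  = (1|69)    [69 ≡ 5 mod 8 ⇒ (2|69)^2 = +1]
  = 1    [(1|69) = 1]

1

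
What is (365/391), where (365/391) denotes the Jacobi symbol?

-1

365 ≡ 1 (mod 4), so quadratic reciprocity gives (365/391) = (391/365). Reduce: 391 ≡ 26 (mod 365). Now have (26/365).
Factor out 2: 26 = 2·13. Since 365 ≡ 5 (mod 8), (2/365) = -1. Now have -(13/365).
13 ≡ 1 (mod 4), so quadratic reciprocity gives (13/365) = (365/13). Reduce: 365 ≡ 1 (mod 13). Now have -(1/13).
(1/13) = 1. Collecting the sign factors: -1.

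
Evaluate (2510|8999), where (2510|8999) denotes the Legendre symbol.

(2510|8999)
  = (1255|8999)    [8999 ≡ 7 mod 8 ⇒ (2|8999) = +1]
  = -(8999|1255)    [QR: both ≡ 3 mod 4, sign flips]
  = -(214|1255)    [8999 ≡ 214 mod 1255]
  = -(107|1255)    [1255 ≡ 7 mod 8 ⇒ (2|1255) = +1]
  = (1255|107)    [QR: both ≡ 3 mod 4, sign flips]
  = (78|107)    [1255 ≡ 78 mod 107]
  = -(39|107)    [107 ≡ 3 mod 8 ⇒ (2|107) = -1]
  = (107|39)    [QR: both ≡ 3 mod 4, sign flips]
  = (29|39)    [107 ≡ 29 mod 39]
  = (39|29)    [QR: 29 ≡ 1 mod 4, sign kept]
  = (10|29)    [39 ≡ 10 mod 29]
  = -(5|29)    [29 ≡ 5 mod 8 ⇒ (2|29) = -1]
  = -(29|5)    [QR: 5 ≡ 1 mod 4, sign kept]
  = -(4|5)    [29 ≡ 4 mod 5]
  = -(1|5)    [5 ≡ 5 mod 8 ⇒ (2|5)^2 = +1]
  = -1    [(1|5) = 1]

-1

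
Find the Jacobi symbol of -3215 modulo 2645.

Reduce the numerator: -3215 ≡ 2075 (mod 2645), so (-3215 / 2645) = (2075 / 2645).
2645 ≡ 1 (mod 4), so quadratic reciprocity gives (2075 / 2645) = (2645 / 2075). Reduce: 2645 ≡ 570 (mod 2075). Now have (570 / 2075).
Factor out 2: 570 = 2·285. Since 2075 ≡ 3 (mod 8), (2 / 2075) = -1. Now have -(285 / 2075).
285 ≡ 1 (mod 4), so quadratic reciprocity gives (285 / 2075) = (2075 / 285). Reduce: 2075 ≡ 80 (mod 285). Now have -(80 / 285).
Factor out 2: 80 = 2^4·5. Since 285 ≡ 5 (mod 8), (2 / 285) = -1, and (2 / 285)^4 = +1. Now have -(5 / 285).
5 ≡ 1 (mod 4), so quadratic reciprocity gives (5 / 285) = (285 / 5). Reduce: 285 ≡ 0 (mod 5). Now have -(0 / 5).
The numerator is now 0 with denominator 5 > 1: the symbol is 0.

0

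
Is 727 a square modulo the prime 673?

yes

Reduce the numerator: 727 ≡ 54 (mod 673), so (727/673) = (54/673).
Factor out 2: 54 = 2·27. Since 673 ≡ 1 (mod 8), (2/673) = +1. Now have (27/673).
673 ≡ 1 (mod 4), so quadratic reciprocity gives (27/673) = (673/27). Reduce: 673 ≡ 25 (mod 27). Now have (25/27).
25 ≡ 1 (mod 4), so quadratic reciprocity gives (25/27) = (27/25). Reduce: 27 ≡ 2 (mod 25). Now have (2/25).
Factor out 2: 2 = 2. Since 25 ≡ 1 (mod 8), (2/25) = +1. Now have (1/25).
(1/25) = 1. Collecting the sign factors: 1.
(727/673) = 1, and 673 is prime, so 727 is a quadratic residue mod 673.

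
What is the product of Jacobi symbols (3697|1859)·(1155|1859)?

By multiplicativity, (3697·1155|1859) = (3697|1859)·(1155|1859).
First factor (3697|1859):
Reduce the numerator: 3697 ≡ 1838 (mod 1859), so (3697|1859) = (1838|1859).
Factor out 2: 1838 = 2·919. Since 1859 ≡ 3 (mod 8), (2|1859) = -1. Now have -(919|1859).
Both 919 ≡ 3 and 1859 ≡ 3 (mod 4), so reciprocity gives (919|1859) = -(1859|919). Reduce: 1859 ≡ 21 (mod 919). Now have (21|919).
21 ≡ 1 (mod 4), so quadratic reciprocity gives (21|919) = (919|21). Reduce: 919 ≡ 16 (mod 21). Now have (16|21).
Factor out 2: 16 = 2^4. Since 21 ≡ 5 (mod 8), (2|21) = -1, and (2|21)^4 = +1. Now have (1|21).
(1|21) = 1. Collecting the sign factors: 1.
Second factor (1155|1859):
Both 1155 ≡ 3 and 1859 ≡ 3 (mod 4), so reciprocity gives (1155|1859) = -(1859|1155). Reduce: 1859 ≡ 704 (mod 1155). Now have -(704|1155).
Factor out 2: 704 = 2^6·11. Since 1155 ≡ 3 (mod 8), (2|1155) = -1, and (2|1155)^6 = +1. Now have -(11|1155).
Both 11 ≡ 3 and 1155 ≡ 3 (mod 4), so reciprocity gives (11|1155) = -(1155|11). Reduce: 1155 ≡ 0 (mod 11). Now have (0|11).
The numerator is now 0 with denominator 11 > 1: the symbol is 0.
Product: (1)·(0) = 0.

0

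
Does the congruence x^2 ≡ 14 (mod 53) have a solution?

no

Factor out 2: 14 = 2·7. Since 53 ≡ 5 (mod 8), (2|53) = -1. Now have -(7|53).
53 ≡ 1 (mod 4), so quadratic reciprocity gives (7|53) = (53|7). Reduce: 53 ≡ 4 (mod 7). Now have -(4|7).
Factor out 2: 4 = 2^2. Since 7 ≡ 7 (mod 8), (2|7) = +1, and (2|7)^2 = +1. Now have -(1|7).
(1|7) = 1. Collecting the sign factors: -1.
(14|53) = -1, and 53 is prime, so 14 is not a quadratic residue mod 53.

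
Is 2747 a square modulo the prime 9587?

yes

(2747/9587)
  = -(9587/2747)    [QR: both ≡ 3 mod 4, sign flips]
  = -(1346/2747)    [9587 ≡ 1346 mod 2747]
  = (673/2747)    [2747 ≡ 3 mod 8 ⇒ (2/2747) = -1]
  = (2747/673)    [QR: 673 ≡ 1 mod 4, sign kept]
  = (55/673)    [2747 ≡ 55 mod 673]
  = (673/55)    [QR: 673 ≡ 1 mod 4, sign kept]
  = (13/55)    [673 ≡ 13 mod 55]
  = (55/13)    [QR: 13 ≡ 1 mod 4, sign kept]
  = (3/13)    [55 ≡ 3 mod 13]
  = (13/3)    [QR: 13 ≡ 1 mod 4, sign kept]
  = (1/3)    [13 ≡ 1 mod 3]
  = 1    [(1/3) = 1]
(2747/9587) = 1, and 9587 is prime, so 2747 is a quadratic residue mod 9587.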